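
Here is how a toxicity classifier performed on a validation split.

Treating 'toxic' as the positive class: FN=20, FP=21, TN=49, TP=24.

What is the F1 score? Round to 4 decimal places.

0.5393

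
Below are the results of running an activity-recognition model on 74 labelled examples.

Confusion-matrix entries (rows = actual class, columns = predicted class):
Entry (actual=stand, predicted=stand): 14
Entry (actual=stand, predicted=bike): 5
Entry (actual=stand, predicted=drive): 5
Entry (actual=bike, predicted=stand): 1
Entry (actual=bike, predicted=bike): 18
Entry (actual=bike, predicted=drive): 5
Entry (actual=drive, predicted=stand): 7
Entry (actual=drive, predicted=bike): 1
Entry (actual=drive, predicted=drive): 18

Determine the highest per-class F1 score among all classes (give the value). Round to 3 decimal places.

0.750

Per-class F1 score (2·TP/(2·TP+FP+FN)):
  stand: TP=14, FP=1+7=8, FN=5+5=10 → 28/46 = 0.6087
  bike: TP=18, FP=5+1=6, FN=1+5=6 → 36/48 = 0.7500
  drive: TP=18, FP=5+5=10, FN=7+1=8 → 36/54 = 0.6667
Highest is class 'bike' with F1 score = 0.750.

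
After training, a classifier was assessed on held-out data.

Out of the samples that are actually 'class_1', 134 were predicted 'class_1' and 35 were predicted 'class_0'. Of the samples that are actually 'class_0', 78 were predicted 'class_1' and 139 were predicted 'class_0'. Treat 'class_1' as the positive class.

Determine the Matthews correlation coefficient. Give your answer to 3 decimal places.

MCC = (TP·TN − FP·FN) / √((TP+FP)(TP+FN)(TN+FP)(TN+FN))
Numerator = 134·139 − 78·35 = 15896
Denominator = √(212·169·217·174) = √1352793624 = 36780.3429
MCC = 15896 / 36780.3429 = 0.432

0.432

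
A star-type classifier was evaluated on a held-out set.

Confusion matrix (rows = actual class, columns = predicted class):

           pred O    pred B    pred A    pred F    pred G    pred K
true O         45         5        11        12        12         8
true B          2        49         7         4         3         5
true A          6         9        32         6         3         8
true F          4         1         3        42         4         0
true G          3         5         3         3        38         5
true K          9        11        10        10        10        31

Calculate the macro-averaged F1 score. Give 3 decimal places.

0.565

Per-class F1 score (2·TP/(2·TP+FP+FN)):
  O: TP=45, FP=2+6+4+3+9=24, FN=5+11+12+12+8=48 → 90/162 = 0.5556
  B: TP=49, FP=5+9+1+5+11=31, FN=2+7+4+3+5=21 → 98/150 = 0.6533
  A: TP=32, FP=11+7+3+3+10=34, FN=6+9+6+3+8=32 → 64/130 = 0.4923
  F: TP=42, FP=12+4+6+3+10=35, FN=4+1+3+4+0=12 → 84/131 = 0.6412
  G: TP=38, FP=12+3+3+4+10=32, FN=3+5+3+3+5=19 → 76/127 = 0.5984
  K: TP=31, FP=8+5+8+0+5=26, FN=9+11+10+10+10=50 → 62/138 = 0.4493
Macro-F1 score = mean = (0.5556 + 0.6533 + 0.4923 + 0.6412 + 0.5984 + 0.4493) / 6 = 0.565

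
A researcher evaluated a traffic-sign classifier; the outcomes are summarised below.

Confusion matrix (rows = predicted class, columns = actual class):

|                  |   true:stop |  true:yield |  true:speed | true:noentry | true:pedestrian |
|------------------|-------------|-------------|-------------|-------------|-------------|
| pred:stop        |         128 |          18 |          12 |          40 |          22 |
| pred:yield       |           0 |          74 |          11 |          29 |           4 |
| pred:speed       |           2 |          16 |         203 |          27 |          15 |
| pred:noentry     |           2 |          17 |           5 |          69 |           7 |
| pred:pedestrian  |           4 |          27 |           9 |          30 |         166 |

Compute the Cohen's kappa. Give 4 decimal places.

0.6007

Observed agreement pₒ = trace/N = 640/937 = 0.68303
Expected agreement pₑ = Σ (rowᵢ·colᵢ)/N² = (136·220 + 152·118 + 240·263 + 195·100 + 214·236)/937² = 0.20613
κ = (pₒ − pₑ)/(1 − pₑ) = (0.68303 − 0.20613)/(1 − 0.20613) = 0.6007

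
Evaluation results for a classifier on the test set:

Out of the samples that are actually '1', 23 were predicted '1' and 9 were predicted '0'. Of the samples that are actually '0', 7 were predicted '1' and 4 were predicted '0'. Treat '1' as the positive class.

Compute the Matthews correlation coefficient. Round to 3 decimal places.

MCC = (TP·TN − FP·FN) / √((TP+FP)(TP+FN)(TN+FP)(TN+FN))
Numerator = 23·4 − 7·9 = 29
Denominator = √(30·32·11·13) = √137280 = 370.5132
MCC = 29 / 370.5132 = 0.078

0.078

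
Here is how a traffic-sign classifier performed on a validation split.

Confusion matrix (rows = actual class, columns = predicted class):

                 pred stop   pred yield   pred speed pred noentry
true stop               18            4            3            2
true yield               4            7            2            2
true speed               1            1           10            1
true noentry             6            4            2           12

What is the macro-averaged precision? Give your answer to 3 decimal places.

Per-class precision (TP/(TP+FP)):
  stop: TP=18, FP=4+1+6=11 → 18/29 = 0.6207
  yield: TP=7, FP=4+1+4=9 → 7/16 = 0.4375
  speed: TP=10, FP=3+2+2=7 → 10/17 = 0.5882
  noentry: TP=12, FP=2+2+1=5 → 12/17 = 0.7059
Macro-precision = mean = (0.6207 + 0.4375 + 0.5882 + 0.7059) / 4 = 0.588

0.588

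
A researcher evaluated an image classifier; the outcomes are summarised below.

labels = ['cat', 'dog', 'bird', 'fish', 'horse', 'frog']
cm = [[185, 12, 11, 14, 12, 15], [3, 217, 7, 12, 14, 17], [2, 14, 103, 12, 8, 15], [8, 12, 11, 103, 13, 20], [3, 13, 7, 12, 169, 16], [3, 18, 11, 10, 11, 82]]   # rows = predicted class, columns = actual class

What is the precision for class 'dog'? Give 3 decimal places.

0.804

Treat 'dog' as positive and all other classes as negative.
precision = TP/(TP+FP).
dog: TP=217, FP=3+7+12+14+17=53 → 217/270 = 0.8037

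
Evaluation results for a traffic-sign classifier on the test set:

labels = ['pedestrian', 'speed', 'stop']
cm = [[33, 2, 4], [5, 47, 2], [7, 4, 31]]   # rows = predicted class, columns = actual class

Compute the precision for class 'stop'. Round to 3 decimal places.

0.738

Take TP from the diagonal, FP from the rest of the 'stop' prediction marginal, FN from the rest of the 'stop' actual marginal.
precision = TP/(TP+FP).
stop: TP=31, FP=7+4=11 → 31/42 = 0.7381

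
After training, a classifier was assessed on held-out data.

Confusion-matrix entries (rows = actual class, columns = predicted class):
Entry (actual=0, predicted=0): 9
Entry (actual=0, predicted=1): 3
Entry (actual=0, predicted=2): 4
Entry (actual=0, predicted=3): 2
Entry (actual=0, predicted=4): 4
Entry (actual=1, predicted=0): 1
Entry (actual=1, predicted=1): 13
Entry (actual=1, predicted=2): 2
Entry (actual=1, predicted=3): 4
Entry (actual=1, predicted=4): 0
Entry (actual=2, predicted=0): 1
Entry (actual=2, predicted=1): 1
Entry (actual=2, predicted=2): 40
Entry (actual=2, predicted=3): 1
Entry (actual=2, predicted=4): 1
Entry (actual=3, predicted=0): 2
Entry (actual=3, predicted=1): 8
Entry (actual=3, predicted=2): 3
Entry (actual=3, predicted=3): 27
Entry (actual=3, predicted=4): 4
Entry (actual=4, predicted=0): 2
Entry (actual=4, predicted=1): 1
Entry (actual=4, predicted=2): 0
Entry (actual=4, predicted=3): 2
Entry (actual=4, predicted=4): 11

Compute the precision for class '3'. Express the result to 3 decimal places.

0.750

precision = TP/(TP+FP).
3: TP=27, FP=2+4+1+2=9 → 27/36 = 0.7500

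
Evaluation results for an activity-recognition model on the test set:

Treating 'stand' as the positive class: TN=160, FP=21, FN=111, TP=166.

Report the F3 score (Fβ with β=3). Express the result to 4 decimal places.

0.6194

Fβ = (1+β²)·TP / ((1+β²)·TP + β²·FN + FP), with β²=9
= 10·166 / (10·166 + 9·111 + 21) = 0.6194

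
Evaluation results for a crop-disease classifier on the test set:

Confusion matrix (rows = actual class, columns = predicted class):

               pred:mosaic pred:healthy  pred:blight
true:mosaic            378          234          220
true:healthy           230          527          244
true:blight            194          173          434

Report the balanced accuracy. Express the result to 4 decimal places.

Balanced accuracy = mean of per-class recall.
  mosaic: recall = 378/832 = 0.45433
  healthy: recall = 527/1001 = 0.52647
  blight: recall = 434/801 = 0.54182
Mean = (0.45433 + 0.52647 + 0.54182) / 3 = 0.5075

0.5075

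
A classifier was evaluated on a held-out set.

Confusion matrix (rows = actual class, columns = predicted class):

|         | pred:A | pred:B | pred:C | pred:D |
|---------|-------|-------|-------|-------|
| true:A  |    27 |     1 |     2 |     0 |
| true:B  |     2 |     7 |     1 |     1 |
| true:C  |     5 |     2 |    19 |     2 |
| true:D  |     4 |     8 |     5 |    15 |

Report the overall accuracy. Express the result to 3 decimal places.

0.673

Accuracy = trace / total = (27+7+19+15=68) / 101 = 68/101 = 0.673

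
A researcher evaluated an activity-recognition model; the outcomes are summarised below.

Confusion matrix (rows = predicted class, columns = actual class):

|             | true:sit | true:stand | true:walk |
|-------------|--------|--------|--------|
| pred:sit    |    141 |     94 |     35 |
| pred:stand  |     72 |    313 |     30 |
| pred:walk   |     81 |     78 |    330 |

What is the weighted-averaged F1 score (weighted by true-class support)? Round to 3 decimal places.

Per-class F1 score (2·TP/(2·TP+FP+FN)):
  sit: TP=141, FP=94+35=129, FN=72+81=153 → 282/564 = 0.5000
  stand: TP=313, FP=72+30=102, FN=94+78=172 → 626/900 = 0.6956
  walk: TP=330, FP=81+78=159, FN=35+30=65 → 660/884 = 0.7466
Weighted-F1 score = Σ (supportᵢ/N)·F1 scoreᵢ with N=1174: (294/1174)·0.5000 + (485/1174)·0.6956 + (395/1174)·0.7466 = 0.664

0.664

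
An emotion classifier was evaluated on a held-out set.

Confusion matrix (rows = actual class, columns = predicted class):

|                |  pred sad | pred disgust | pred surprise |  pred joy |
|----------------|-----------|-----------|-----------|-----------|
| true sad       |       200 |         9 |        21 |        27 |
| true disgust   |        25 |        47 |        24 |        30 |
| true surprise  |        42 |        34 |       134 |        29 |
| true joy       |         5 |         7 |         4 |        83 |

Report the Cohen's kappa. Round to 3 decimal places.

0.509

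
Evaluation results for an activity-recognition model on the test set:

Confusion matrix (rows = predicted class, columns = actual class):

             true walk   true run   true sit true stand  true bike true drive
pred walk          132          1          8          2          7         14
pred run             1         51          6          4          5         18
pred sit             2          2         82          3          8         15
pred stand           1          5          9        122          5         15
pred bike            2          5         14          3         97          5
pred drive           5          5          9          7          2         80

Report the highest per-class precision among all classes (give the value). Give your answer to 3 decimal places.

Per-class precision (TP/(TP+FP)):
  walk: TP=132, FP=1+8+2+7+14=32 → 132/164 = 0.8049
  run: TP=51, FP=1+6+4+5+18=34 → 51/85 = 0.6000
  sit: TP=82, FP=2+2+3+8+15=30 → 82/112 = 0.7321
  stand: TP=122, FP=1+5+9+5+15=35 → 122/157 = 0.7771
  bike: TP=97, FP=2+5+14+3+5=29 → 97/126 = 0.7698
  drive: TP=80, FP=5+5+9+7+2=28 → 80/108 = 0.7407
Highest is class 'walk' with precision = 0.805.

0.805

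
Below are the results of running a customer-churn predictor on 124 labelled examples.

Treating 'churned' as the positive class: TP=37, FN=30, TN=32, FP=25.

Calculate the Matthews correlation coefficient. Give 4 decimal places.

0.1133

MCC = (TP·TN − FP·FN) / √((TP+FP)(TP+FN)(TN+FP)(TN+FN))
Numerator = 37·32 − 25·30 = 434
Denominator = √(62·67·57·62) = √14680236 = 3831.4796
MCC = 434 / 3831.4796 = 0.1133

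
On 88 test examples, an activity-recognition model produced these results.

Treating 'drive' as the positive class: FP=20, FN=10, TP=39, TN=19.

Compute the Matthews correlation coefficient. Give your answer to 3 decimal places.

0.299

MCC = (TP·TN − FP·FN) / √((TP+FP)(TP+FN)(TN+FP)(TN+FN))
Numerator = 39·19 − 20·10 = 541
Denominator = √(59·49·39·29) = √3269721 = 1808.2370
MCC = 541 / 1808.2370 = 0.299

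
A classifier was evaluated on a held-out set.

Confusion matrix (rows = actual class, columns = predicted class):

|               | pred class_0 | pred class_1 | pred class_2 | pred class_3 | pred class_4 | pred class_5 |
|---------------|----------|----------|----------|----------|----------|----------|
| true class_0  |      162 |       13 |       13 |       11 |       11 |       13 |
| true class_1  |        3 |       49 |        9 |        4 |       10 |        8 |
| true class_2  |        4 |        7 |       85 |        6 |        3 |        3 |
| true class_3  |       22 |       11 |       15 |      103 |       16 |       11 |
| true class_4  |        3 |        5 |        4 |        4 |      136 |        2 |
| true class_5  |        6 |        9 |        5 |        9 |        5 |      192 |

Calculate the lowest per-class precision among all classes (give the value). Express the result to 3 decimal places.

Per-class precision (TP/(TP+FP)):
  class_0: TP=162, FP=3+4+22+3+6=38 → 162/200 = 0.8100
  class_1: TP=49, FP=13+7+11+5+9=45 → 49/94 = 0.5213
  class_2: TP=85, FP=13+9+15+4+5=46 → 85/131 = 0.6489
  class_3: TP=103, FP=11+4+6+4+9=34 → 103/137 = 0.7518
  class_4: TP=136, FP=11+10+3+16+5=45 → 136/181 = 0.7514
  class_5: TP=192, FP=13+8+3+11+2=37 → 192/229 = 0.8384
Lowest is class 'class_1' with precision = 0.521.

0.521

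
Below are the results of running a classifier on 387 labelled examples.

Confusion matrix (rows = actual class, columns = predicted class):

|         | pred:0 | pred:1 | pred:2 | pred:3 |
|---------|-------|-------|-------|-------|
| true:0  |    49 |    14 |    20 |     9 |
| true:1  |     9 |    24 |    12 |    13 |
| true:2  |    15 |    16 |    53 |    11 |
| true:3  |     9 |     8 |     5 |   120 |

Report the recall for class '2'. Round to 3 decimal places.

0.558

Treat '2' as positive and all other classes as negative.
recall = TP/(TP+FN).
2: TP=53, FN=15+16+11=42 → 53/95 = 0.5579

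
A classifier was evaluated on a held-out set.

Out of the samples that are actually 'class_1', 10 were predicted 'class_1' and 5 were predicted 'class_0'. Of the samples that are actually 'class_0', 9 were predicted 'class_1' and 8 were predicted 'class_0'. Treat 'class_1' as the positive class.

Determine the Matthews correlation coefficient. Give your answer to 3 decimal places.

MCC = (TP·TN − FP·FN) / √((TP+FP)(TP+FN)(TN+FP)(TN+FN))
Numerator = 10·8 − 9·5 = 35
Denominator = √(19·15·17·13) = √62985 = 250.9681
MCC = 35 / 250.9681 = 0.139

0.139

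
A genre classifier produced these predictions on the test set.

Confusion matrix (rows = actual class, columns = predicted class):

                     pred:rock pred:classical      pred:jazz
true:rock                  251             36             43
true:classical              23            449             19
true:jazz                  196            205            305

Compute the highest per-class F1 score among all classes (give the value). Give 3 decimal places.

Per-class F1 score (2·TP/(2·TP+FP+FN)):
  rock: TP=251, FP=23+196=219, FN=36+43=79 → 502/800 = 0.6275
  classical: TP=449, FP=36+205=241, FN=23+19=42 → 898/1181 = 0.7604
  jazz: TP=305, FP=43+19=62, FN=196+205=401 → 610/1073 = 0.5685
Highest is class 'classical' with F1 score = 0.760.

0.760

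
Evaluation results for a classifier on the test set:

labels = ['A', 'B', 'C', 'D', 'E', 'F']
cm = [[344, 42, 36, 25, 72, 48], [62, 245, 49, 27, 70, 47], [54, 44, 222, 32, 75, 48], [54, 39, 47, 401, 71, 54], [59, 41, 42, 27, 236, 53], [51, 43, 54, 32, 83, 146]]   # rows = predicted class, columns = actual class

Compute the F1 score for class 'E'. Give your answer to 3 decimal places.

0.443

Treat 'E' as positive and all other classes as negative.
F1 score = 2·TP/(2·TP+FP+FN).
E: TP=236, FP=59+41+42+27+53=222, FN=72+70+75+71+83=371 → 472/1065 = 0.4432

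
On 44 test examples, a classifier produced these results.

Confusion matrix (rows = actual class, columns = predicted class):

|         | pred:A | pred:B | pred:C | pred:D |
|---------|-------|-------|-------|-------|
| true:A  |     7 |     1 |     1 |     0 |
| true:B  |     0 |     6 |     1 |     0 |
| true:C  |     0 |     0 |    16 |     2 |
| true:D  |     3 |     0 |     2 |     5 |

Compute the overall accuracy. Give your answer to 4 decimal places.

Accuracy = trace / total = (7+6+16+5=34) / 44 = 34/44 = 0.7727

0.7727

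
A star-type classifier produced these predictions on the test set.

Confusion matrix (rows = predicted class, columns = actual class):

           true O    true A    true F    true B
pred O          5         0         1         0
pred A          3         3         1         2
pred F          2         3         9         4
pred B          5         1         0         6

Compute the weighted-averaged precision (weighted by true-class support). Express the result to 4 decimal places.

Per-class precision (TP/(TP+FP)):
  O: TP=5, FP=0+1+0=1 → 5/6 = 0.83333
  A: TP=3, FP=3+1+2=6 → 3/9 = 0.33333
  F: TP=9, FP=2+3+4=9 → 9/18 = 0.50000
  B: TP=6, FP=5+1+0=6 → 6/12 = 0.50000
Weighted-precision = Σ (supportᵢ/N)·precisionᵢ with N=45: (15/45)·0.83333 + (7/45)·0.33333 + (11/45)·0.50000 + (12/45)·0.50000 = 0.5852

0.5852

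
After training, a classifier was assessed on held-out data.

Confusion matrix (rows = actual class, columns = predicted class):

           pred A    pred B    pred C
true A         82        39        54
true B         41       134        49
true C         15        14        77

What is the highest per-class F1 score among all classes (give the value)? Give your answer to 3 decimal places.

Per-class F1 score (2·TP/(2·TP+FP+FN)):
  A: TP=82, FP=41+15=56, FN=39+54=93 → 164/313 = 0.5240
  B: TP=134, FP=39+14=53, FN=41+49=90 → 268/411 = 0.6521
  C: TP=77, FP=54+49=103, FN=15+14=29 → 154/286 = 0.5385
Highest is class 'B' with F1 score = 0.652.

0.652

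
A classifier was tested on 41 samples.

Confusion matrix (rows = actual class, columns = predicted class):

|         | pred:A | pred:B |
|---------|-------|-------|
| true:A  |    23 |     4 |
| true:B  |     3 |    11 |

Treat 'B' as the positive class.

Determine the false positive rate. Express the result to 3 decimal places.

FPR = FP/(FP+TN) = 4/(4+23) = 0.148

0.148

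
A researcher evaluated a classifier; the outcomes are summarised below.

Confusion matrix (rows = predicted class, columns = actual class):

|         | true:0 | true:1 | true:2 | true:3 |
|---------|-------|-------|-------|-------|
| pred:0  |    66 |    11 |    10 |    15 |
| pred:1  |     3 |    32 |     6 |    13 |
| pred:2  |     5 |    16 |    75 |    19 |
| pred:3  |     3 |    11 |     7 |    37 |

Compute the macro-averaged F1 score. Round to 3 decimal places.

Per-class F1 score (2·TP/(2·TP+FP+FN)):
  0: TP=66, FP=11+10+15=36, FN=3+5+3=11 → 132/179 = 0.7374
  1: TP=32, FP=3+6+13=22, FN=11+16+11=38 → 64/124 = 0.5161
  2: TP=75, FP=5+16+19=40, FN=10+6+7=23 → 150/213 = 0.7042
  3: TP=37, FP=3+11+7=21, FN=15+13+19=47 → 74/142 = 0.5211
Macro-F1 score = mean = (0.7374 + 0.5161 + 0.7042 + 0.5211) / 4 = 0.620

0.620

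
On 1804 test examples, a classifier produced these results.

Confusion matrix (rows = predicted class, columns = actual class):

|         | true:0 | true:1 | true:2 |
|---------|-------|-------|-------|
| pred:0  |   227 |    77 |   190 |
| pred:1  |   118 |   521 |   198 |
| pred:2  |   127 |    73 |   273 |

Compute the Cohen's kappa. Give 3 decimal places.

Observed agreement pₒ = trace/N = 1021/1804 = 0.5660
Expected agreement pₑ = Σ (rowᵢ·colᵢ)/N² = (472·494 + 671·837 + 661·473)/1804² = 0.3403
κ = (pₒ − pₑ)/(1 − pₑ) = (0.5660 − 0.3403)/(1 − 0.3403) = 0.342

0.342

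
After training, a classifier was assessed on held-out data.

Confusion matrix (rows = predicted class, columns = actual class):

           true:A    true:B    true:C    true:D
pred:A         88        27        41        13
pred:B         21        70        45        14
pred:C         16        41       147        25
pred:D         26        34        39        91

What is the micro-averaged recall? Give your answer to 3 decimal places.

0.537

Micro-averaging pools counts across classes: ΣTP=396, ΣFP=342, ΣFN=342.
Micro-recall = TP/(TP+FN) on pooled counts = 0.537 (equals overall accuracy in single-label multiclass).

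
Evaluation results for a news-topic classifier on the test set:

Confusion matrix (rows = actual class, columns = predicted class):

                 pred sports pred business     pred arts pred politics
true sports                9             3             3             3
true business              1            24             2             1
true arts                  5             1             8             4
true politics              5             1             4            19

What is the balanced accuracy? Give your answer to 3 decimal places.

Balanced accuracy = mean of per-class recall.
  sports: recall = 9/18 = 0.5000
  business: recall = 24/28 = 0.8571
  arts: recall = 8/18 = 0.4444
  politics: recall = 19/29 = 0.6552
Mean = (0.5000 + 0.8571 + 0.4444 + 0.6552) / 4 = 0.614

0.614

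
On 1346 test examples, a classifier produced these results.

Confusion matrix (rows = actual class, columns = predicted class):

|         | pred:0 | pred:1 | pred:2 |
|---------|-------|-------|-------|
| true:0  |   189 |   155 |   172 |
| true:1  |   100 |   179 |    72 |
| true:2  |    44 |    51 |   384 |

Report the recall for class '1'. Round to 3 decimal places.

0.510

One-vs-rest for '1': TP = diagonal; FP = other classes predicted '1'; FN = '1' predicted as other.
recall = TP/(TP+FN).
1: TP=179, FN=100+72=172 → 179/351 = 0.5100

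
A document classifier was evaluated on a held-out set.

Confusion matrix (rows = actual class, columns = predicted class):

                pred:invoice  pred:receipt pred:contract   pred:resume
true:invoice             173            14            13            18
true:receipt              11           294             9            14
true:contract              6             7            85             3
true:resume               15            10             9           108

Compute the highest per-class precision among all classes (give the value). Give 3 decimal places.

Per-class precision (TP/(TP+FP)):
  invoice: TP=173, FP=11+6+15=32 → 173/205 = 0.8439
  receipt: TP=294, FP=14+7+10=31 → 294/325 = 0.9046
  contract: TP=85, FP=13+9+9=31 → 85/116 = 0.7328
  resume: TP=108, FP=18+14+3=35 → 108/143 = 0.7552
Highest is class 'receipt' with precision = 0.905.

0.905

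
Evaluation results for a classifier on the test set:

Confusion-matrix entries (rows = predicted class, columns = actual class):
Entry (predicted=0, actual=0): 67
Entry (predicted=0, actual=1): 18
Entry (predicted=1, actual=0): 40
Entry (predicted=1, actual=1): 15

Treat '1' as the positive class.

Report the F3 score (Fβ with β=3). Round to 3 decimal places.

Fβ = (1+β²)·TP / ((1+β²)·TP + β²·FN + FP), with β²=9
= 10·15 / (10·15 + 9·18 + 40) = 0.426

0.426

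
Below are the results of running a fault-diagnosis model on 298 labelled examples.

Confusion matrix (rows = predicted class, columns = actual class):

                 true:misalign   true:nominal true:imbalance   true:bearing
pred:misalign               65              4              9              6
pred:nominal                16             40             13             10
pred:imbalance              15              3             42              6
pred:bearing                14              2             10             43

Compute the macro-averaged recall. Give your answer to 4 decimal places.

0.6591

Per-class recall (TP/(TP+FN)):
  misalign: TP=65, FN=16+15+14=45 → 65/110 = 0.59091
  nominal: TP=40, FN=4+3+2=9 → 40/49 = 0.81633
  imbalance: TP=42, FN=9+13+10=32 → 42/74 = 0.56757
  bearing: TP=43, FN=6+10+6=22 → 43/65 = 0.66154
Macro-recall = mean = (0.59091 + 0.81633 + 0.56757 + 0.66154) / 4 = 0.6591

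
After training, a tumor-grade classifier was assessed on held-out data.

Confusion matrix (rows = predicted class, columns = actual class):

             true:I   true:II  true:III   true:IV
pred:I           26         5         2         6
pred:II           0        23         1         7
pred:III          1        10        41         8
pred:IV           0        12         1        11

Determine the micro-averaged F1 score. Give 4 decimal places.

0.6558

Micro-averaging pools counts across classes: ΣTP=101, ΣFP=53, ΣFN=53.
Micro-F1 score = 2·TP/(2·TP+FP+FN) on pooled counts = 0.6558 (equals overall accuracy in single-label multiclass).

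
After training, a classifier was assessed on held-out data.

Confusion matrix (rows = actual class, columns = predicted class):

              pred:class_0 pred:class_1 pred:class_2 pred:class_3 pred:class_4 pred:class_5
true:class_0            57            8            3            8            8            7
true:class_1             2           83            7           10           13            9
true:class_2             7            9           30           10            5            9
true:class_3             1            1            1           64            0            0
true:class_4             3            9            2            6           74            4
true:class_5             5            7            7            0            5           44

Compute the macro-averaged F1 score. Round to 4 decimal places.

0.6674

Per-class F1 score (2·TP/(2·TP+FP+FN)):
  class_0: TP=57, FP=2+7+1+3+5=18, FN=8+3+8+8+7=34 → 114/166 = 0.68675
  class_1: TP=83, FP=8+9+1+9+7=34, FN=2+7+10+13+9=41 → 166/241 = 0.68880
  class_2: TP=30, FP=3+7+1+2+7=20, FN=7+9+10+5+9=40 → 60/120 = 0.50000
  class_3: TP=64, FP=8+10+10+6+0=34, FN=1+1+1+0+0=3 → 128/165 = 0.77576
  class_4: TP=74, FP=8+13+5+0+5=31, FN=3+9+2+6+4=24 → 148/203 = 0.72906
  class_5: TP=44, FP=7+9+9+0+4=29, FN=5+7+7+0+5=24 → 88/141 = 0.62411
Macro-F1 score = mean = (0.68675 + 0.68880 + 0.50000 + 0.77576 + 0.72906 + 0.62411) / 6 = 0.6674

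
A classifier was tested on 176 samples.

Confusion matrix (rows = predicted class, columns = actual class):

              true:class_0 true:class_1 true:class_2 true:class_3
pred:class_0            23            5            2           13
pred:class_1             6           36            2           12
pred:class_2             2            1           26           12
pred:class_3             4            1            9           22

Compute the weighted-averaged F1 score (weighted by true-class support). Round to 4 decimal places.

0.5943

Per-class F1 score (2·TP/(2·TP+FP+FN)):
  class_0: TP=23, FP=5+2+13=20, FN=6+2+4=12 → 46/78 = 0.58974
  class_1: TP=36, FP=6+2+12=20, FN=5+1+1=7 → 72/99 = 0.72727
  class_2: TP=26, FP=2+1+12=15, FN=2+2+9=13 → 52/80 = 0.65000
  class_3: TP=22, FP=4+1+9=14, FN=13+12+12=37 → 44/95 = 0.46316
Weighted-F1 score = Σ (supportᵢ/N)·F1 scoreᵢ with N=176: (35/176)·0.58974 + (43/176)·0.72727 + (39/176)·0.65000 + (59/176)·0.46316 = 0.5943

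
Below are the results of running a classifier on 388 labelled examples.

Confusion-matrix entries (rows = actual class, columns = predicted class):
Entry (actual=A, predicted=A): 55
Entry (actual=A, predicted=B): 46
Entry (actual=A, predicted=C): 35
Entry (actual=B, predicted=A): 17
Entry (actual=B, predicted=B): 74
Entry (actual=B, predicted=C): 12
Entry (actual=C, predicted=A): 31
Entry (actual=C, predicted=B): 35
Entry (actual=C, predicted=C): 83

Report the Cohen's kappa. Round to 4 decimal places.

0.3252

Observed agreement pₒ = trace/N = 212/388 = 0.54639
Expected agreement pₑ = Σ (rowᵢ·colᵢ)/N² = (136·103 + 103·155 + 149·130)/388² = 0.32776
κ = (pₒ − pₑ)/(1 − pₑ) = (0.54639 − 0.32776)/(1 − 0.32776) = 0.3252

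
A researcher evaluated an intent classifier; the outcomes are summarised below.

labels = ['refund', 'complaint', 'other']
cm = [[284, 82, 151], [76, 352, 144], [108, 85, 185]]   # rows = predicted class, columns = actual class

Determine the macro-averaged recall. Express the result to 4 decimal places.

0.5568

Per-class recall (TP/(TP+FN)):
  refund: TP=284, FN=76+108=184 → 284/468 = 0.60684
  complaint: TP=352, FN=82+85=167 → 352/519 = 0.67823
  other: TP=185, FN=151+144=295 → 185/480 = 0.38542
Macro-recall = mean = (0.60684 + 0.67823 + 0.38542) / 3 = 0.5568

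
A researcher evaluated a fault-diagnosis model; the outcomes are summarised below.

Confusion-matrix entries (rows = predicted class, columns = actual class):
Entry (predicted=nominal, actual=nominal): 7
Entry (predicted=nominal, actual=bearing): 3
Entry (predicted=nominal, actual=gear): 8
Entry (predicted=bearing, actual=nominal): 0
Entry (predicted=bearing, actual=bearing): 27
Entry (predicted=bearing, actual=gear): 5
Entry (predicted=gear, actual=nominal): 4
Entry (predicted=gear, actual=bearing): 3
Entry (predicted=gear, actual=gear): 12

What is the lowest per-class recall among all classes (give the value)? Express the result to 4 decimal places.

0.4800

Per-class recall (TP/(TP+FN)):
  nominal: TP=7, FN=0+4=4 → 7/11 = 0.63636
  bearing: TP=27, FN=3+3=6 → 27/33 = 0.81818
  gear: TP=12, FN=8+5=13 → 12/25 = 0.48000
Lowest is class 'gear' with recall = 0.4800.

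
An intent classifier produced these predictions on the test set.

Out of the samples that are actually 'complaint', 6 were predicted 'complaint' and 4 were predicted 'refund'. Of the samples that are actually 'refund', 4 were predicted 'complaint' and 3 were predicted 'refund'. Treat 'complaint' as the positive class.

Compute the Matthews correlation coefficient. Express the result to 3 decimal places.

MCC = (TP·TN − FP·FN) / √((TP+FP)(TP+FN)(TN+FP)(TN+FN))
Numerator = 6·3 − 4·4 = 2
Denominator = √(10·10·7·7) = √4900 = 70.0000
MCC = 2 / 70.0000 = 0.029

0.029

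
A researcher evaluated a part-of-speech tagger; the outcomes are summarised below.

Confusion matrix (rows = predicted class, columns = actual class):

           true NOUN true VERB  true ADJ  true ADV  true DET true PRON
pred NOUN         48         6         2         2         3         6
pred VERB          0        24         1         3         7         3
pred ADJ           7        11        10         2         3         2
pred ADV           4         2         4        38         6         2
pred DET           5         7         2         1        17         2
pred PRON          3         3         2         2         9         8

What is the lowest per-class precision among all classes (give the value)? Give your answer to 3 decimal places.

Per-class precision (TP/(TP+FP)):
  NOUN: TP=48, FP=6+2+2+3+6=19 → 48/67 = 0.7164
  VERB: TP=24, FP=0+1+3+7+3=14 → 24/38 = 0.6316
  ADJ: TP=10, FP=7+11+2+3+2=25 → 10/35 = 0.2857
  ADV: TP=38, FP=4+2+4+6+2=18 → 38/56 = 0.6786
  DET: TP=17, FP=5+7+2+1+2=17 → 17/34 = 0.5000
  PRON: TP=8, FP=3+3+2+2+9=19 → 8/27 = 0.2963
Lowest is class 'ADJ' with precision = 0.286.

0.286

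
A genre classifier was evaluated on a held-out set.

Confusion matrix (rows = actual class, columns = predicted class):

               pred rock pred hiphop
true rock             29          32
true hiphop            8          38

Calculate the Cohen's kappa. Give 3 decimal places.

Observed agreement pₒ = trace/N = 67/107 = 0.6262
Expected agreement pₑ = Σ (rowᵢ·colᵢ)/N² = (61·37 + 46·70)/107² = 0.4784
κ = (pₒ − pₑ)/(1 − pₑ) = (0.6262 − 0.4784)/(1 − 0.4784) = 0.283

0.283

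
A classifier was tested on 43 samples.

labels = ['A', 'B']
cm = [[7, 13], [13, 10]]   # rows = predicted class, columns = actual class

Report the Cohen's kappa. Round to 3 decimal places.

Observed agreement pₒ = trace/N = 17/43 = 0.3953
Expected agreement pₑ = Σ (rowᵢ·colᵢ)/N² = (20·20 + 23·23)/43² = 0.5024
κ = (pₒ − pₑ)/(1 − pₑ) = (0.3953 − 0.5024)/(1 − 0.5024) = -0.215

-0.215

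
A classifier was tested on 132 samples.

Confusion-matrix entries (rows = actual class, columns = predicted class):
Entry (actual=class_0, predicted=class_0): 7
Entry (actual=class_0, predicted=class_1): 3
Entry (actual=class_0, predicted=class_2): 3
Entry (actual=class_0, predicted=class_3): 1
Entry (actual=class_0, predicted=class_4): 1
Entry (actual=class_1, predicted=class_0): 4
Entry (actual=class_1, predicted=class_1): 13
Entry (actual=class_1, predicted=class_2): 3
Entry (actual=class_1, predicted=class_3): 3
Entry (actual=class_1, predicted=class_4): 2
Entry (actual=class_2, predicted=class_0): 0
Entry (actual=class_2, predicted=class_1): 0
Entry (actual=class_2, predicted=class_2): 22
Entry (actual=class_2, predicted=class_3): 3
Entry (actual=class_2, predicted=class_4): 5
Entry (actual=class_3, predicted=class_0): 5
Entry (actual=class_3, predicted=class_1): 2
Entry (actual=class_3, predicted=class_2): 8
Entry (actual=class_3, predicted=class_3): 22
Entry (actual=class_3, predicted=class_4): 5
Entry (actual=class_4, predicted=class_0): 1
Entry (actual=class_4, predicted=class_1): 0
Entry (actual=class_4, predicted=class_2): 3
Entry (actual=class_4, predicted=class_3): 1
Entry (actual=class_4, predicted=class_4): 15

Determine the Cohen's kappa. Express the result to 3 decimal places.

Observed agreement pₒ = trace/N = 79/132 = 0.5985
Expected agreement pₑ = Σ (rowᵢ·colᵢ)/N² = (15·17 + 25·18 + 30·39 + 42·30 + 20·28)/132² = 0.2121
κ = (pₒ − pₑ)/(1 − pₑ) = (0.5985 − 0.2121)/(1 − 0.2121) = 0.490

0.490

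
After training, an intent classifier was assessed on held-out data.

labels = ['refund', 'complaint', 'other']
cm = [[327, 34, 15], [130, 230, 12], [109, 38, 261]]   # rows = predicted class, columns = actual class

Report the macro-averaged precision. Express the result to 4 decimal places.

Per-class precision (TP/(TP+FP)):
  refund: TP=327, FP=34+15=49 → 327/376 = 0.86968
  complaint: TP=230, FP=130+12=142 → 230/372 = 0.61828
  other: TP=261, FP=109+38=147 → 261/408 = 0.63971
Macro-precision = mean = (0.86968 + 0.61828 + 0.63971) / 3 = 0.7092

0.7092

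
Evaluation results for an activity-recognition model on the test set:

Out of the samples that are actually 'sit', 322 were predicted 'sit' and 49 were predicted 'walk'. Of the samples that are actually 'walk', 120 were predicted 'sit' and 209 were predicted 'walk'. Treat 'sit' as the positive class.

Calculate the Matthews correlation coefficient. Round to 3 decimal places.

0.521

MCC = (TP·TN − FP·FN) / √((TP+FP)(TP+FN)(TN+FP)(TN+FN))
Numerator = 322·209 − 120·49 = 61418
Denominator = √(442·371·329·258) = √13919120124 = 117979.3207
MCC = 61418 / 117979.3207 = 0.521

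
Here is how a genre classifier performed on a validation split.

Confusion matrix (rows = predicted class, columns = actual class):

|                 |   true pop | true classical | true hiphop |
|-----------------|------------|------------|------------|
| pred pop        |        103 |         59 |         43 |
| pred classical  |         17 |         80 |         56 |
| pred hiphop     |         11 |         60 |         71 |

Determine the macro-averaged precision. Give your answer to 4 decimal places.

0.5084

Per-class precision (TP/(TP+FP)):
  pop: TP=103, FP=59+43=102 → 103/205 = 0.50244
  classical: TP=80, FP=17+56=73 → 80/153 = 0.52288
  hiphop: TP=71, FP=11+60=71 → 71/142 = 0.50000
Macro-precision = mean = (0.50244 + 0.52288 + 0.50000) / 3 = 0.5084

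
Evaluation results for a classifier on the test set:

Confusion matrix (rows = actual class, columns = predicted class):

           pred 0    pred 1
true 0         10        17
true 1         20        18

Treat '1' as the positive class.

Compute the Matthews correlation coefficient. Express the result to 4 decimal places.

-0.1542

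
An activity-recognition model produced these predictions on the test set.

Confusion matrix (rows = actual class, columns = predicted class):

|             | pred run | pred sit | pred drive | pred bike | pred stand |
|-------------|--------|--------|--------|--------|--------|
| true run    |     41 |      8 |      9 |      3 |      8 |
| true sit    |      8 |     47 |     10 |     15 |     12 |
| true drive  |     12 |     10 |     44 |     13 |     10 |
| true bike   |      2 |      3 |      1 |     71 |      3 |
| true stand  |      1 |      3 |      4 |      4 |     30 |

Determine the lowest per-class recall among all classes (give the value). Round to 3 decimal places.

0.494

Per-class recall (TP/(TP+FN)):
  run: TP=41, FN=8+9+3+8=28 → 41/69 = 0.5942
  sit: TP=47, FN=8+10+15+12=45 → 47/92 = 0.5109
  drive: TP=44, FN=12+10+13+10=45 → 44/89 = 0.4944
  bike: TP=71, FN=2+3+1+3=9 → 71/80 = 0.8875
  stand: TP=30, FN=1+3+4+4=12 → 30/42 = 0.7143
Lowest is class 'drive' with recall = 0.494.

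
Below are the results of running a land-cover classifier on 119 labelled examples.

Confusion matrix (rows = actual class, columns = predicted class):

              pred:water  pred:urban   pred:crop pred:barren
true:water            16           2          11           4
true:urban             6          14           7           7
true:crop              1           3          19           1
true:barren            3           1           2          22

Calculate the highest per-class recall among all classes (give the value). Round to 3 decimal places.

0.792

Per-class recall (TP/(TP+FN)):
  water: TP=16, FN=2+11+4=17 → 16/33 = 0.4848
  urban: TP=14, FN=6+7+7=20 → 14/34 = 0.4118
  crop: TP=19, FN=1+3+1=5 → 19/24 = 0.7917
  barren: TP=22, FN=3+1+2=6 → 22/28 = 0.7857
Highest is class 'crop' with recall = 0.792.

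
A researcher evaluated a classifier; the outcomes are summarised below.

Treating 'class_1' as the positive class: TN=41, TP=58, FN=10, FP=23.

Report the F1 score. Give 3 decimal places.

0.779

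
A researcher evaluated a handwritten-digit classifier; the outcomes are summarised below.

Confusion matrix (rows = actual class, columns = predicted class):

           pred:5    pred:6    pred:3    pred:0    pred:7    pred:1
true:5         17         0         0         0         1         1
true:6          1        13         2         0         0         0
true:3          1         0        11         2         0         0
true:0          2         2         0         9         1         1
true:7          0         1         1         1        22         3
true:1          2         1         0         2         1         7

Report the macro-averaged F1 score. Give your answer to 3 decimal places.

Per-class F1 score (2·TP/(2·TP+FP+FN)):
  5: TP=17, FP=1+1+2+0+2=6, FN=0+0+0+1+1=2 → 34/42 = 0.8095
  6: TP=13, FP=0+0+2+1+1=4, FN=1+2+0+0+0=3 → 26/33 = 0.7879
  3: TP=11, FP=0+2+0+1+0=3, FN=1+0+2+0+0=3 → 22/28 = 0.7857
  0: TP=9, FP=0+0+2+1+2=5, FN=2+2+0+1+1=6 → 18/29 = 0.6207
  7: TP=22, FP=1+0+0+1+1=3, FN=0+1+1+1+3=6 → 44/53 = 0.8302
  1: TP=7, FP=1+0+0+1+3=5, FN=2+1+0+2+1=6 → 14/25 = 0.5600
Macro-F1 score = mean = (0.8095 + 0.7879 + 0.7857 + 0.6207 + 0.8302 + 0.5600) / 6 = 0.732

0.732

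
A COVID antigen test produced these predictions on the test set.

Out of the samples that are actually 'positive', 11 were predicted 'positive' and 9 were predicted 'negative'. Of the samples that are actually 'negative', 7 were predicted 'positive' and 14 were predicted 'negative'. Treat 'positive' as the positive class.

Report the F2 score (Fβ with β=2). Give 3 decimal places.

0.561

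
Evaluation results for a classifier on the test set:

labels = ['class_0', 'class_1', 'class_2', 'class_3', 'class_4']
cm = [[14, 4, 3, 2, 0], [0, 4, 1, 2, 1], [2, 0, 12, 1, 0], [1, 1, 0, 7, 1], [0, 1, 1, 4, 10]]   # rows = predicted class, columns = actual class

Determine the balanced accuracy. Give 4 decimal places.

Balanced accuracy = mean of per-class recall.
  class_0: recall = 14/17 = 0.82353
  class_1: recall = 4/10 = 0.40000
  class_2: recall = 12/17 = 0.70588
  class_3: recall = 7/16 = 0.43750
  class_4: recall = 10/12 = 0.83333
Mean = (0.82353 + 0.40000 + 0.70588 + 0.43750 + 0.83333) / 5 = 0.6400

0.6400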